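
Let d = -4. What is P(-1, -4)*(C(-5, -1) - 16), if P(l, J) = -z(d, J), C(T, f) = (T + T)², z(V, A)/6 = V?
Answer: 2016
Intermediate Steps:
z(V, A) = 6*V
C(T, f) = 4*T² (C(T, f) = (2*T)² = 4*T²)
P(l, J) = 24 (P(l, J) = -6*(-4) = -1*(-24) = 24)
P(-1, -4)*(C(-5, -1) - 16) = 24*(4*(-5)² - 16) = 24*(4*25 - 16) = 24*(100 - 16) = 24*84 = 2016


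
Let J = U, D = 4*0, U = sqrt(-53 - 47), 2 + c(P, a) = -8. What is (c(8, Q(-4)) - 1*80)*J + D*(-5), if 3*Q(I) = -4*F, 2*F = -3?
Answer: -900*I ≈ -900.0*I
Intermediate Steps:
F = -3/2 (F = (1/2)*(-3) = -3/2 ≈ -1.5000)
Q(I) = 2 (Q(I) = (-4*(-3/2))/3 = (1/3)*6 = 2)
c(P, a) = -10 (c(P, a) = -2 - 8 = -10)
U = 10*I (U = sqrt(-100) = 10*I ≈ 10.0*I)
D = 0
J = 10*I ≈ 10.0*I
(c(8, Q(-4)) - 1*80)*J + D*(-5) = (-10 - 1*80)*(10*I) + 0*(-5) = (-10 - 80)*(10*I) + 0 = -900*I + 0 = -900*I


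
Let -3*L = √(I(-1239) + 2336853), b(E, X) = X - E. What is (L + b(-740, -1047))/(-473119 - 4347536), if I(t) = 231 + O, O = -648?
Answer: 307/4820655 + 2*√64901/4820655 ≈ 0.00016938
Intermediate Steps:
I(t) = -417 (I(t) = 231 - 648 = -417)
L = -2*√64901 (L = -√(-417 + 2336853)/3 = -2*√64901 ≈ -509.51)
(L + b(-740, -1047))/(-473119 - 4347536) = (-2*√64901 + (-1047 - 1*(-740)))/(-473119 - 4347536) = (-2*√64901 + (-1047 + 740))/(-4820655) = (-2*√64901 - 307)*(-1/4820655) = (-307 - 2*√64901)*(-1/4820655) = 307/4820655 + 2*√64901/4820655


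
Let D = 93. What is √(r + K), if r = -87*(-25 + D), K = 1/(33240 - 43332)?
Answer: I*√179112819/174 ≈ 76.916*I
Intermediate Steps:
K = -1/10092 (K = 1/(-10092) = -1/10092 ≈ -9.9088e-5)
r = -5916 (r = -87*(-25 + 93) = -87*68 = -5916)
√(r + K) = √(-5916 - 1/10092) = √(-59704273/10092) = I*√179112819/174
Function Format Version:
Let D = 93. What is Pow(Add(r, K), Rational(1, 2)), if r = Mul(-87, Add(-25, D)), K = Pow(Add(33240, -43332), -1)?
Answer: Mul(Rational(1, 174), I, Pow(179112819, Rational(1, 2))) ≈ Mul(76.916, I)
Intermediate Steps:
K = Rational(-1, 10092) (K = Pow(-10092, -1) = Rational(-1, 10092) ≈ -9.9088e-5)
r = -5916 (r = Mul(-87, Add(-25, 93)) = Mul(-87, 68) = -5916)
Pow(Add(r, K), Rational(1, 2)) = Pow(Add(-5916, Rational(-1, 10092)), Rational(1, 2)) = Pow(Rational(-59704273, 10092), Rational(1, 2)) = Mul(Rational(1, 174), I, Pow(179112819, Rational(1, 2)))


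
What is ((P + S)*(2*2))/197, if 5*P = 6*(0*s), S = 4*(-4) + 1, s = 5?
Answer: -60/197 ≈ -0.30457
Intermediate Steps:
S = -15 (S = -16 + 1 = -15)
P = 0 (P = (6*(0*5))/5 = (6*0)/5 = (⅕)*0 = 0)
((P + S)*(2*2))/197 = ((0 - 15)*(2*2))/197 = (-15*4)/197 = (1/197)*(-60) = -60/197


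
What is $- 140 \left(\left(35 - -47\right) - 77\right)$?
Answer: $-700$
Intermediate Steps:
$- 140 \left(\left(35 - -47\right) - 77\right) = - 140 \left(\left(35 + 47\right) - 77\right) = - 140 \left(82 - 77\right) = \left(-140\right) 5 = -700$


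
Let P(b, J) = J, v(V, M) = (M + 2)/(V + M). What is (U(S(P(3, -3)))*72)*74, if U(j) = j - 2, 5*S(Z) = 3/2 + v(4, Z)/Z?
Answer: -43512/5 ≈ -8702.4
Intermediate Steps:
v(V, M) = (2 + M)/(M + V)
S(Z) = 3/10 + (2 + Z)/(5*Z*(4 + Z)) (S(Z) = (3/2 + ((2 + Z)/(Z + 4))/Z)/5 = (3*(½) + ((2 + Z)/(4 + Z))/Z)/5 = (3/2 + (2 + Z)/(Z*(4 + Z)))/5 = 3/10 + (2 + Z)/(5*Z*(4 + Z)))
U(j) = -2 + j
(U(S(P(3, -3)))*72)*74 = ((-2 + (⅒)*(4 + 3*(-3)² + 14*(-3))/(-3*(4 - 3)))*72)*74 = ((-2 + (⅒)*(-⅓)*(4 + 3*9 - 42)/1)*72)*74 = ((-2 + (⅒)*(-⅓)*1*(4 + 27 - 42))*72)*74 = ((-2 + (⅒)*(-⅓)*1*(-11))*72)*74 = ((-2 + 11/30)*72)*74 = -49/30*72*74 = -588/5*74 = -43512/5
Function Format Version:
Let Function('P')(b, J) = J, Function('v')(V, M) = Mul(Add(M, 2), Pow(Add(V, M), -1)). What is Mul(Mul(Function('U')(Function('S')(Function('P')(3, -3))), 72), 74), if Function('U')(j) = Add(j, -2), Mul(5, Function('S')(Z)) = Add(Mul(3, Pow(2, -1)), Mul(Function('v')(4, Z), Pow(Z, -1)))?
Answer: Rational(-43512, 5) ≈ -8702.4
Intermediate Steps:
Function('v')(V, M) = Mul(Pow(Add(M, V), -1), Add(2, M)) (Function('v')(V, M) = Mul(Add(2, M), Pow(Add(M, V), -1)) = Mul(Pow(Add(M, V), -1), Add(2, M)))
Function('S')(Z) = Add(Rational(3, 10), Mul(Rational(1, 5), Pow(Z, -1), Pow(Add(4, Z), -1), Add(2, Z))) (Function('S')(Z) = Mul(Rational(1, 5), Add(Mul(3, Pow(2, -1)), Mul(Mul(Pow(Add(Z, 4), -1), Add(2, Z)), Pow(Z, -1)))) = Mul(Rational(1, 5), Add(Mul(3, Rational(1, 2)), Mul(Mul(Pow(Add(4, Z), -1), Add(2, Z)), Pow(Z, -1)))) = Mul(Rational(1, 5), Add(Rational(3, 2), Mul(Pow(Z, -1), Pow(Add(4, Z), -1), Add(2, Z)))) = Add(Rational(3, 10), Mul(Rational(1, 5), Pow(Z, -1), Pow(Add(4, Z), -1), Add(2, Z))))
Function('U')(j) = Add(-2, j)
Mul(Mul(Function('U')(Function('S')(Function('P')(3, -3))), 72), 74) = Mul(Mul(Add(-2, Mul(Rational(1, 10), Pow(-3, -1), Pow(Add(4, -3), -1), Add(4, Mul(3, Pow(-3, 2)), Mul(14, -3)))), 72), 74) = Mul(Mul(Add(-2, Mul(Rational(1, 10), Rational(-1, 3), Pow(1, -1), Add(4, Mul(3, 9), -42))), 72), 74) = Mul(Mul(Add(-2, Mul(Rational(1, 10), Rational(-1, 3), 1, Add(4, 27, -42))), 72), 74) = Mul(Mul(Add(-2, Mul(Rational(1, 10), Rational(-1, 3), 1, -11)), 72), 74) = Mul(Mul(Add(-2, Rational(11, 30)), 72), 74) = Mul(Mul(Rational(-49, 30), 72), 74) = Mul(Rational(-588, 5), 74) = Rational(-43512, 5)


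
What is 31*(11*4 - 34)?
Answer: 310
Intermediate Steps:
31*(11*4 - 34) = 31*(44 - 34) = 31*10 = 310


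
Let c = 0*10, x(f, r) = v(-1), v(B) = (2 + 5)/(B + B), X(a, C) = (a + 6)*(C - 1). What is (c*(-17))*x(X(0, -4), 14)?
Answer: 0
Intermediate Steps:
X(a, C) = (-1 + C)*(6 + a) (X(a, C) = (6 + a)*(-1 + C) = (-1 + C)*(6 + a))
v(B) = 7/(2*B) (v(B) = 7/((2*B)) = 7*(1/(2*B)) = 7/(2*B))
x(f, r) = -7/2 (x(f, r) = (7/2)/(-1) = (7/2)*(-1) = -7/2)
c = 0
(c*(-17))*x(X(0, -4), 14) = (0*(-17))*(-7/2) = 0*(-7/2) = 0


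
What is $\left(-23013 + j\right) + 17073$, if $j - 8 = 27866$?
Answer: $21934$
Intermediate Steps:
$j = 27874$ ($j = 8 + 27866 = 27874$)
$\left(-23013 + j\right) + 17073 = \left(-23013 + 27874\right) + 17073 = 4861 + 17073 = 21934$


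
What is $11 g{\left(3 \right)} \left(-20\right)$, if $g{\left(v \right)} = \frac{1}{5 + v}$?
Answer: $- \frac{55}{2} \approx -27.5$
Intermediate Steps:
$11 g{\left(3 \right)} \left(-20\right) = \frac{11}{5 + 3} \left(-20\right) = \frac{11}{8} \left(-20\right) = - \frac{55}{2}$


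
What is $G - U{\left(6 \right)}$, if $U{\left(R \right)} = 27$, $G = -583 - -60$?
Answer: $-550$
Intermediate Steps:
$G = -523$ ($G = -583 + 60 = -523$)
$G - U{\left(6 \right)} = -523 - 27 = -550$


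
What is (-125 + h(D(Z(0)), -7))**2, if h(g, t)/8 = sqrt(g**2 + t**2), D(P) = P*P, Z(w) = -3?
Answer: 23945 - 2000*sqrt(130) ≈ 1141.5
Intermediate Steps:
D(P) = P**2
h(g, t) = 8*sqrt(g**2 + t**2)
(-125 + h(D(Z(0)), -7))**2 = (-125 + 8*sqrt(((-3)**2)**2 + (-7)**2))**2 = (-125 + 8*sqrt(9**2 + 49))**2 = (-125 + 8*sqrt(81 + 49))**2 = (-125 + 8*sqrt(130))**2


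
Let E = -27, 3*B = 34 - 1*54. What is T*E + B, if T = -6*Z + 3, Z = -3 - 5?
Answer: -4151/3 ≈ -1383.7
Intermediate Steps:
B = -20/3 (B = (34 - 1*54)/3 = (34 - 54)/3 = (1/3)*(-20) = -20/3 ≈ -6.6667)
Z = -8
T = 51 (T = -6*(-8) + 3 = 48 + 3 = 51)
T*E + B = 51*(-27) - 20/3 = -1377 - 20/3 = -4151/3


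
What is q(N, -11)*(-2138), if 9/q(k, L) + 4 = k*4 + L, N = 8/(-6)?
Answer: 57726/61 ≈ 946.33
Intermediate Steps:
N = -4/3 (N = 8*(-⅙) = -4/3 ≈ -1.3333)
q(k, L) = 9/(-4 + L + 4*k) (q(k, L) = 9/(-4 + (k*4 + L)) = 9/(-4 + (4*k + L)) = 9/(-4 + (L + 4*k)) = 9/(-4 + L + 4*k))
q(N, -11)*(-2138) = (9/(-4 - 11 + 4*(-4/3)))*(-2138) = (9/(-4 - 11 - 16/3))*(-2138) = (9/(-61/3))*(-2138) = (9*(-3/61))*(-2138) = -27/61*(-2138) = 57726/61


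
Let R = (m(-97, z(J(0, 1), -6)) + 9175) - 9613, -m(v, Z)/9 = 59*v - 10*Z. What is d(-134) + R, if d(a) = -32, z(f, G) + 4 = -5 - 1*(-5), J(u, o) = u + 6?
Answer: 50677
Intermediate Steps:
J(u, o) = 6 + u
z(f, G) = -4 (z(f, G) = -4 + (-5 - 1*(-5)) = -4 + (-5 + 5) = -4 + 0 = -4)
m(v, Z) = -531*v + 90*Z (m(v, Z) = -9*(59*v - 10*Z) = -9*(-10*Z + 59*v) = -531*v + 90*Z)
R = 50709 (R = ((-531*(-97) + 90*(-4)) + 9175) - 9613 = ((51507 - 360) + 9175) - 9613 = (51147 + 9175) - 9613 = 60322 - 9613 = 50709)
d(-134) + R = -32 + 50709 = 50677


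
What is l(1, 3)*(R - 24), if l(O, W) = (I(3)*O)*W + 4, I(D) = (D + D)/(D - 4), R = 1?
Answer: 322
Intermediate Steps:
I(D) = 2*D/(-4 + D) (I(D) = (2*D)/(-4 + D) = 2*D/(-4 + D))
l(O, W) = 4 - 6*O*W (l(O, W) = ((2*3/(-4 + 3))*O)*W + 4 = ((2*3/(-1))*O)*W + 4 = ((2*3*(-1))*O)*W + 4 = (-6*O)*W + 4 = -6*O*W + 4 = 4 - 6*O*W)
l(1, 3)*(R - 24) = (4 - 6*1*3)*(1 - 24) = (4 - 18)*(-23) = -14*(-23) = 322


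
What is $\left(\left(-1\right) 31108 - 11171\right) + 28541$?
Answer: $-13738$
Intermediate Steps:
$\left(\left(-1\right) 31108 - 11171\right) + 28541 = \left(-31108 - 11171\right) + 28541 = -42279 + 28541 = -13738$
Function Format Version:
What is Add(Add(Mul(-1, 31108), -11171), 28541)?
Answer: -13738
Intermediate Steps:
Add(Add(Mul(-1, 31108), -11171), 28541) = Add(Add(-31108, -11171), 28541) = Add(-42279, 28541) = -13738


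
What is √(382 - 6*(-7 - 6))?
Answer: 2*√115 ≈ 21.448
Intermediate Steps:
√(382 - 6*(-7 - 6)) = √(382 - 6*(-13)) = √(382 + 78) = √460 = 2*√115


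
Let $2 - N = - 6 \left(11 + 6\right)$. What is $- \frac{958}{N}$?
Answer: $- \frac{479}{52} \approx -9.2115$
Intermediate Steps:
$N = 104$ ($N = 2 - - 6 \left(11 + 6\right) = 2 - \left(-6\right) 17 = 2 - -102 = 2 + 102 = 104$)
$- \frac{958}{N} = - \frac{958}{104} = \left(-958\right) \frac{1}{104} = - \frac{479}{52}$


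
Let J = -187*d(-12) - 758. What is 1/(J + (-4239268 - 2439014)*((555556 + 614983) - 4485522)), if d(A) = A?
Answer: 1/22138391300692 ≈ 4.5170e-14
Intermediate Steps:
J = 1486 (J = -187*(-12) - 758 = 2244 - 758 = 1486)
1/(J + (-4239268 - 2439014)*((555556 + 614983) - 4485522)) = 1/(1486 + (-4239268 - 2439014)*((555556 + 614983) - 4485522)) = 1/(1486 - 6678282*(1170539 - 4485522)) = 1/(1486 - 6678282*(-3314983)) = 1/(1486 + 22138391299206) = 1/22138391300692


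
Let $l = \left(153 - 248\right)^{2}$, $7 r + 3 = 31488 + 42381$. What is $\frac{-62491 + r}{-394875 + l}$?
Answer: $\frac{363571}{2700950} \approx 0.13461$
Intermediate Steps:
$r = \frac{73866}{7}$ ($r = - \frac{3}{7} + \frac{31488 + 42381}{7} = - \frac{3}{7} + \frac{1}{7} \cdot 73869 = - \frac{3}{7} + \frac{73869}{7} = \frac{73866}{7} \approx 10552.0$)
$l = 9025$ ($l = \left(-95\right)^{2} = 9025$)
$\frac{-62491 + r}{-394875 + l} = \frac{-62491 + \frac{73866}{7}}{-394875 + 9025} = - \frac{363571}{7 \left(-385850\right)} = \left(- \frac{363571}{7}\right) \left(- \frac{1}{385850}\right) = \frac{363571}{2700950}$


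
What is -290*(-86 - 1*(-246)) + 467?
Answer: -45933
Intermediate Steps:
-290*(-86 - 1*(-246)) + 467 = -290*(-86 + 246) + 467 = -290*160 + 467 = -46400 + 467 = -45933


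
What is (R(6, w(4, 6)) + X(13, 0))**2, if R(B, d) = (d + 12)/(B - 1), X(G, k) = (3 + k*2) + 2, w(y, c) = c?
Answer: 1849/25 ≈ 73.960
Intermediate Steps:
X(G, k) = 5 + 2*k (X(G, k) = (3 + 2*k) + 2 = 5 + 2*k)
R(B, d) = (12 + d)/(-1 + B)
(R(6, w(4, 6)) + X(13, 0))**2 = ((12 + 6)/(-1 + 6) + (5 + 2*0))**2 = (18/5 + (5 + 0))**2 = ((1/5)*18 + 5)**2 = (18/5 + 5)**2 = (43/5)**2 = 1849/25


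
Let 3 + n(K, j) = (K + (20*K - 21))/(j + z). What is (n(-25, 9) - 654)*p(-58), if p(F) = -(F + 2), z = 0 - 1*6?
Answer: -46984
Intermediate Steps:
z = -6 (z = 0 - 6 = -6)
p(F) = -2 - F (p(F) = -(2 + F) = -2 - F)
n(K, j) = -3 + (-21 + 21*K)/(-6 + j) (n(K, j) = -3 + (K + (20*K - 21))/(j - 6) = -3 + (K + (-21 + 20*K))/(-6 + j) = -3 + (-21 + 21*K)/(-6 + j))
(n(-25, 9) - 654)*p(-58) = (3*(-1 - 1*9 + 7*(-25))/(-6 + 9) - 654)*(-2 - 1*(-58)) = (3*(-1 - 9 - 175)/3 - 654)*(-2 + 58) = (3*(⅓)*(-185) - 654)*56 = (-185 - 654)*56 = -839*56 = -46984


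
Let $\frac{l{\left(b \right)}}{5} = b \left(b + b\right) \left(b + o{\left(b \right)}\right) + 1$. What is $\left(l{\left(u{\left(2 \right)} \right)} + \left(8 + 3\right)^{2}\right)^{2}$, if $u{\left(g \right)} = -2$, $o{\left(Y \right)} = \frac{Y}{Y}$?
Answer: $7396$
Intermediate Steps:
$o{\left(Y \right)} = 1$
$l{\left(b \right)} = 5 + 10 b^{2} \left(1 + b\right)$ ($l{\left(b \right)} = 5 \left(b \left(b + b\right) \left(b + 1\right) + 1\right) = 5 \left(b 2 b \left(1 + b\right) + 1\right) = 5 \left(2 b^{2} \left(1 + b\right) + 1\right) = 5 \left(1 + 2 b^{2} \left(1 + b\right)\right) = 5 + 10 b^{2} \left(1 + b\right)$)
$\left(l{\left(u{\left(2 \right)} \right)} + \left(8 + 3\right)^{2}\right)^{2} = \left(\left(5 + 10 \left(-2\right)^{2} + 10 \left(-2\right)^{3}\right) + \left(8 + 3\right)^{2}\right)^{2} = \left(\left(5 + 10 \cdot 4 + 10 \left(-8\right)\right) + 11^{2}\right)^{2} = \left(\left(5 + 40 - 80\right) + 121\right)^{2} = \left(-35 + 121\right)^{2} = 86^{2} = 7396$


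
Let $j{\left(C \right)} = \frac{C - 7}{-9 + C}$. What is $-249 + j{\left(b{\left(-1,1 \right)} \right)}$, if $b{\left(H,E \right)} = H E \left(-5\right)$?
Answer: $- \frac{497}{2} \approx -248.5$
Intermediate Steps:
$b{\left(H,E \right)} = - 5 E H$ ($b{\left(H,E \right)} = E H \left(-5\right) = - 5 E H$)
$j{\left(C \right)} = \frac{-7 + C}{-9 + C}$
$-249 + j{\left(b{\left(-1,1 \right)} \right)} = -249 + \frac{-7 - 5 \left(-1\right)}{-9 - 5 \left(-1\right)} = -249 + \frac{-7 + 5}{-9 + 5} = -249 + \frac{1}{-4} \left(-2\right) = -249 - - \frac{1}{2} = -249 + \frac{1}{2} = - \frac{497}{2}$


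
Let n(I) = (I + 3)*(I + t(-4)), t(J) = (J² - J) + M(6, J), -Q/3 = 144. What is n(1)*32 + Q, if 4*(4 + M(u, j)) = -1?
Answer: 1712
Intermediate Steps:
Q = -432 (Q = -3*144 = -432)
M(u, j) = -17/4 (M(u, j) = -4 + (¼)*(-1) = -4 - ¼ = -17/4)
t(J) = -17/4 + J² - J (t(J) = (J² - J) - 17/4 = -17/4 + J² - J)
n(I) = (3 + I)*(63/4 + I) (n(I) = (I + 3)*(I + (-17/4 + (-4)² - 1*(-4))) = (3 + I)*(I + (-17/4 + 16 + 4)) = (3 + I)*(I + 63/4) = (3 + I)*(63/4 + I))
n(1)*32 + Q = (189/4 + 1² + (75/4)*1)*32 - 432 = (189/4 + 1 + 75/4)*32 - 432 = 67*32 - 432 = 2144 - 432 = 1712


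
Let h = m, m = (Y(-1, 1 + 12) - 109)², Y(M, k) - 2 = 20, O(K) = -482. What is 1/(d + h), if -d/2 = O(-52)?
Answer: 1/8533 ≈ 0.00011719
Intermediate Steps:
Y(M, k) = 22 (Y(M, k) = 2 + 20 = 22)
d = 964 (d = -2*(-482) = 964)
m = 7569 (m = (22 - 109)² = (-87)² = 7569)
h = 7569
1/(d + h) = 1/(964 + 7569) = 1/8533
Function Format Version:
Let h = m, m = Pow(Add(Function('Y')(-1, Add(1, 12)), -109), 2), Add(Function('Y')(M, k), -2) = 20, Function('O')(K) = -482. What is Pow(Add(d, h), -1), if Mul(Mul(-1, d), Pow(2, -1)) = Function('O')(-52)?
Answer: Rational(1, 8533) ≈ 0.00011719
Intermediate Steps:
Function('Y')(M, k) = 22 (Function('Y')(M, k) = Add(2, 20) = 22)
d = 964 (d = Mul(-2, -482) = 964)
m = 7569 (m = Pow(Add(22, -109), 2) = Pow(-87, 2) = 7569)
h = 7569
Pow(Add(d, h), -1) = Pow(Add(964, 7569), -1) = Pow(8533, -1) = Rational(1, 8533)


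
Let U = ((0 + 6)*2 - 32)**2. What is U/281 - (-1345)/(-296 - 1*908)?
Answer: 103655/338324 ≈ 0.30638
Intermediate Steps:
U = 400 (U = (6*2 - 32)**2 = (12 - 32)**2 = (-20)**2 = 400)
U/281 - (-1345)/(-296 - 1*908) = 400/281 - (-1345)/(-296 - 1*908) = 400*(1/281) - (-1345)/(-296 - 908) = 400/281 - (-1345)/(-1204) = 400/281 - (-1345)*(-1)/1204 = 400/281 - 1*1345/1204 = 400/281 - 1345/1204 = 103655/338324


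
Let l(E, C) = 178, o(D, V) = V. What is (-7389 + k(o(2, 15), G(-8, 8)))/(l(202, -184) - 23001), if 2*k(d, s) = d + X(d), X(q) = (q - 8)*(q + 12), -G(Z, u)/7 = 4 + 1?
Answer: 7287/22823 ≈ 0.31928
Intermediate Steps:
G(Z, u) = -35 (G(Z, u) = -7*(4 + 1) = -7*5 = -35)
X(q) = (-8 + q)*(12 + q)
k(d, s) = -48 + d**2/2 + 5*d/2 (k(d, s) = (d + (-96 + d**2 + 4*d))/2 = (-96 + d**2 + 5*d)/2 = -48 + d**2/2 + 5*d/2)
(-7389 + k(o(2, 15), G(-8, 8)))/(l(202, -184) - 23001) = (-7389 + (-48 + (1/2)*15**2 + (5/2)*15))/(178 - 23001) = (-7389 + (-48 + (1/2)*225 + 75/2))/(-22823) = (-7389 + (-48 + 225/2 + 75/2))*(-1/22823) = (-7389 + 102)*(-1/22823) = -7287*(-1/22823) = 7287/22823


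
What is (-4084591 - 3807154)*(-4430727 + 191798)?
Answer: 33452546741105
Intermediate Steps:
(-4084591 - 3807154)*(-4430727 + 191798) = -7891745*(-4238929) = 33452546741105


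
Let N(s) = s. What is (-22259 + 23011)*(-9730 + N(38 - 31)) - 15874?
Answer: -7327570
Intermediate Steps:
(-22259 + 23011)*(-9730 + N(38 - 31)) - 15874 = (-22259 + 23011)*(-9730 + (38 - 31)) - 15874 = 752*(-9730 + 7) - 15874 = 752*(-9723) - 15874 = -7311696 - 15874 = -7327570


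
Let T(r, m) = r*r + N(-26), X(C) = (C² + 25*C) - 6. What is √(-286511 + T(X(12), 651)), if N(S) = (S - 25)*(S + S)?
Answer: I*√92015 ≈ 303.34*I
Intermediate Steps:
N(S) = 2*S*(-25 + S) (N(S) = (-25 + S)*(2*S) = 2*S*(-25 + S))
X(C) = -6 + C² + 25*C
T(r, m) = 2652 + r² (T(r, m) = r*r + 2*(-26)*(-25 - 26) = r² + 2*(-26)*(-51) = r² + 2652 = 2652 + r²)
√(-286511 + T(X(12), 651)) = √(-286511 + (2652 + (-6 + 12² + 25*12)²)) = √(-286511 + (2652 + (-6 + 144 + 300)²)) = √(-286511 + (2652 + 438²)) = √(-286511 + (2652 + 191844)) = √(-286511 + 194496) = √(-92015) = I*√92015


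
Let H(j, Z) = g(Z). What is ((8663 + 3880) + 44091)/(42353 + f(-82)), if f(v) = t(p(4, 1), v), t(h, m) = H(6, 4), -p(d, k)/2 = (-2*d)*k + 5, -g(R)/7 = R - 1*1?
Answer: 28317/21166 ≈ 1.3379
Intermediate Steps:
g(R) = 7 - 7*R (g(R) = -7*(R - 1*1) = -7*(R - 1) = -7*(-1 + R) = 7 - 7*R)
p(d, k) = -10 + 4*d*k (p(d, k) = -2*((-2*d)*k + 5) = -2*(-2*d*k + 5) = -2*(5 - 2*d*k) = -10 + 4*d*k)
H(j, Z) = 7 - 7*Z
t(h, m) = -21 (t(h, m) = 7 - 7*4 = 7 - 28 = -21)
f(v) = -21
((8663 + 3880) + 44091)/(42353 + f(-82)) = ((8663 + 3880) + 44091)/(42353 - 21) = (12543 + 44091)/42332 = 56634*(1/42332) = 28317/21166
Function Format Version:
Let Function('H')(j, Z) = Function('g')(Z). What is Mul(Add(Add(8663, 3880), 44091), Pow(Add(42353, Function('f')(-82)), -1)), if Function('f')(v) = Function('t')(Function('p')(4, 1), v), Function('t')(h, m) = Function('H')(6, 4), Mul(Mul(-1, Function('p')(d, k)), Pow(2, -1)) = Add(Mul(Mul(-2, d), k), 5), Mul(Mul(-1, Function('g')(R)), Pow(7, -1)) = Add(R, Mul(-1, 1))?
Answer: Rational(28317, 21166) ≈ 1.3379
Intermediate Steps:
Function('g')(R) = Add(7, Mul(-7, R)) (Function('g')(R) = Mul(-7, Add(R, Mul(-1, 1))) = Mul(-7, Add(R, -1)) = Mul(-7, Add(-1, R)) = Add(7, Mul(-7, R)))
Function('p')(d, k) = Add(-10, Mul(4, d, k)) (Function('p')(d, k) = Mul(-2, Add(Mul(Mul(-2, d), k), 5)) = Mul(-2, Add(Mul(-2, d, k), 5)) = Mul(-2, Add(5, Mul(-2, d, k))) = Add(-10, Mul(4, d, k)))
Function('H')(j, Z) = Add(7, Mul(-7, Z))
Function('t')(h, m) = -21 (Function('t')(h, m) = Add(7, Mul(-7, 4)) = Add(7, -28) = -21)
Function('f')(v) = -21
Mul(Add(Add(8663, 3880), 44091), Pow(Add(42353, Function('f')(-82)), -1)) = Mul(Add(Add(8663, 3880), 44091), Pow(Add(42353, -21), -1)) = Mul(Add(12543, 44091), Pow(42332, -1)) = Mul(56634, Rational(1, 42332)) = Rational(28317, 21166)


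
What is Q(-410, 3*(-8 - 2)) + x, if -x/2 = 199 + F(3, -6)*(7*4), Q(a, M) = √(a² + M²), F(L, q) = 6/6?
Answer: -454 + 130*√10 ≈ -42.904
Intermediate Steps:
F(L, q) = 1 (F(L, q) = 6*(⅙) = 1)
Q(a, M) = √(M² + a²)
x = -454 (x = -2*(199 + 1*(7*4)) = -2*(199 + 1*28) = -2*(199 + 28) = -2*227 = -454)
Q(-410, 3*(-8 - 2)) + x = √((3*(-8 - 2))² + (-410)²) - 454 = √((3*(-10))² + 168100) - 454 = √((-30)² + 168100) - 454 = √(900 + 168100) - 454 = √169000 - 454 = 130*√10 - 454 = -454 + 130*√10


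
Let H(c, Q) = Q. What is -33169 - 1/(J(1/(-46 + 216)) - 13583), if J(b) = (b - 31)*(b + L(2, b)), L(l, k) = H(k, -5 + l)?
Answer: -12931491163751/389866779 ≈ -33169.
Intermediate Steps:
L(l, k) = -5 + l
J(b) = (-31 + b)*(-3 + b) (J(b) = (b - 31)*(b + (-5 + 2)) = (-31 + b)*(b - 3) = (-31 + b)*(-3 + b))
-33169 - 1/(J(1/(-46 + 216)) - 13583) = -33169 - 1/((93 + (1/(-46 + 216))² - 34/(-46 + 216)) - 13583) = -33169 - 1/((93 + (1/170)² - 34/170) - 13583) = -33169 - 1/((93 + (1/170)² - 34*1/170) - 13583) = -33169 - 1/((93 + 1/28900 - ⅕) - 13583) = -33169 - 1/(2681921/28900 - 13583) = -33169 - 1/(-389866779/28900) = -33169 - 1*(-28900/389866779) = -33169 + 28900/389866779 = -12931491163751/389866779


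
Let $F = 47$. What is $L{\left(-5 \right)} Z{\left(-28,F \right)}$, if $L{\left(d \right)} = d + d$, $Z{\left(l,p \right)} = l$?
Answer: $280$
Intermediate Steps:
$L{\left(d \right)} = 2 d$
$L{\left(-5 \right)} Z{\left(-28,F \right)} = 2 \left(-5\right) \left(-28\right) = \left(-10\right) \left(-28\right) = 280$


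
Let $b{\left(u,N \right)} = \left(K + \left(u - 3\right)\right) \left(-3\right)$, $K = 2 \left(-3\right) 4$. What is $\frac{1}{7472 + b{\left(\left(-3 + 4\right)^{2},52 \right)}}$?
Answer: $\frac{1}{7550} \approx 0.00013245$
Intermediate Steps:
$K = -24$ ($K = \left(-6\right) 4 = -24$)
$b{\left(u,N \right)} = 81 - 3 u$ ($b{\left(u,N \right)} = \left(-24 + \left(u - 3\right)\right) \left(-3\right) = \left(-24 + \left(-3 + u\right)\right) \left(-3\right) = \left(-27 + u\right) \left(-3\right) = 81 - 3 u$)
$\frac{1}{7472 + b{\left(\left(-3 + 4\right)^{2},52 \right)}} = \frac{1}{7472 + \left(81 - 3 \left(-3 + 4\right)^{2}\right)} = \frac{1}{7472 + \left(81 - 3 \cdot 1^{2}\right)} = \frac{1}{7472 + \left(81 - 3\right)} = \frac{1}{7472 + 78} = \frac{1}{7550}$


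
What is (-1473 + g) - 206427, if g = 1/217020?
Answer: -45118457999/217020 ≈ -2.0790e+5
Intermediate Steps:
g = 1/217020 ≈ 4.6079e-6
(-1473 + g) - 206427 = (-1473 + 1/217020) - 206427 = -319670459/217020 - 206427 = -45118457999/217020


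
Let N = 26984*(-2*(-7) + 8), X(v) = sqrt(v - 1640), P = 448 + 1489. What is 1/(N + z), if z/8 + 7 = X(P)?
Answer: 24733/14681310144 - sqrt(33)/14681310144 ≈ 1.6843e-6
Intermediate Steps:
P = 1937
X(v) = sqrt(-1640 + v)
z = -56 + 24*sqrt(33) (z = -56 + 8*sqrt(-1640 + 1937) = -56 + 8*sqrt(297) = -56 + 8*(3*sqrt(33)) = -56 + 24*sqrt(33) ≈ 81.870)
N = 593648 (N = 26984*(14 + 8) = 26984*22 = 593648)
1/(N + z) = 1/(593648 + (-56 + 24*sqrt(33))) = 1/(593592 + 24*sqrt(33))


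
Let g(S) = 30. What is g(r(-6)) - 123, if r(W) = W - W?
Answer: -93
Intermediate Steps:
r(W) = 0
g(r(-6)) - 123 = 30 - 123 = -93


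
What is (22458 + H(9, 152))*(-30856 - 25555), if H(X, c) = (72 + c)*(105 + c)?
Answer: -4514346686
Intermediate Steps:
(22458 + H(9, 152))*(-30856 - 25555) = (22458 + (7560 + 152² + 177*152))*(-30856 - 25555) = (22458 + (7560 + 23104 + 26904))*(-56411) = (22458 + 57568)*(-56411) = 80026*(-56411) = -4514346686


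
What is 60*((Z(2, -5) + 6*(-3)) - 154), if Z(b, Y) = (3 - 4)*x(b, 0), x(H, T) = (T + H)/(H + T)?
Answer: -10380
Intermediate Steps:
x(H, T) = 1 (x(H, T) = (H + T)/(H + T) = 1)
Z(b, Y) = -1 (Z(b, Y) = (3 - 4)*1 = -1*1 = -1)
60*((Z(2, -5) + 6*(-3)) - 154) = 60*((-1 + 6*(-3)) - 154) = 60*((-1 - 18) - 154) = 60*(-19 - 154) = 60*(-173) = -10380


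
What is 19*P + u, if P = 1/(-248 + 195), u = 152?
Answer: 8037/53 ≈ 151.64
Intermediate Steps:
P = -1/53 (P = 1/(-53) = -1/53 ≈ -0.018868)
19*P + u = 19*(-1/53) + 152 = -19/53 + 152 = 8037/53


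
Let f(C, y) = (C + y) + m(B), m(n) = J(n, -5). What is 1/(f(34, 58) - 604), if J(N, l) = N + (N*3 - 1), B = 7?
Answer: -1/485 ≈ -0.0020619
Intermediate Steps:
J(N, l) = -1 + 4*N (J(N, l) = N + (3*N - 1) = N + (-1 + 3*N) = -1 + 4*N)
m(n) = -1 + 4*n
f(C, y) = 27 + C + y (f(C, y) = (C + y) + (-1 + 4*7) = (C + y) + (-1 + 28) = (C + y) + 27 = 27 + C + y)
1/(f(34, 58) - 604) = 1/((27 + 34 + 58) - 604) = 1/(119 - 604) = 1/(-485) = -1/485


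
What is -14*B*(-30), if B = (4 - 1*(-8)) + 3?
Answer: 6300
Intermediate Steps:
B = 15 (B = (4 + 8) + 3 = 12 + 3 = 15)
-14*B*(-30) = -14*15*(-30) = -210*(-30) = 6300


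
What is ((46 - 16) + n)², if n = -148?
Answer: 13924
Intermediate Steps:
((46 - 16) + n)² = ((46 - 16) - 148)² = (30 - 148)² = (-118)² = 13924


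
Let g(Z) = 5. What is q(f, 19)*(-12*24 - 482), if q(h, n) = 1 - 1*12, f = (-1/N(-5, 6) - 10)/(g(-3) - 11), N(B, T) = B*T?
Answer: 8470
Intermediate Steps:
f = 299/180 (f = (-1/((-5*6)) - 10)/(5 - 11) = (-1/(-30) - 10)/(-6) = (-1*(-1/30) - 10)*(-⅙) = (1/30 - 10)*(-⅙) = -299/30*(-⅙) = 299/180 ≈ 1.6611)
q(h, n) = -11 (q(h, n) = 1 - 12 = -11)
q(f, 19)*(-12*24 - 482) = -11*(-12*24 - 482) = -11*(-288 - 482) = -11*(-770) = 8470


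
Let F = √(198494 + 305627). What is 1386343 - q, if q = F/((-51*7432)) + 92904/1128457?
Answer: 1564428369847/1128457 + √504121/379032 ≈ 1.3863e+6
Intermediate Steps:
F = √504121 ≈ 710.01
q = 92904/1128457 - √504121/379032 (q = √504121/((-51*7432)) + 92904/1128457 = √504121/(-379032) + 92904*(1/1128457) = √504121*(-1/379032) + 92904/1128457 = -√504121/379032 + 92904/1128457 = 92904/1128457 - √504121/379032 ≈ 0.080455)
1386343 - q = 1386343 - (92904/1128457 - √504121/379032) = 1386343 + (-92904/1128457 + √504121/379032) = 1564428369847/1128457 + √504121/379032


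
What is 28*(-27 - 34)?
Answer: -1708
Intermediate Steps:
28*(-27 - 34) = 28*(-61) = -1708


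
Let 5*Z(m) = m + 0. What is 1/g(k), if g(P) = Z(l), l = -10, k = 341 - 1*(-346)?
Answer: -1/2 ≈ -0.50000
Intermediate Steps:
k = 687 (k = 341 + 346 = 687)
Z(m) = m/5 (Z(m) = (m + 0)/5 = m/5)
g(P) = -2 (g(P) = (1/5)*(-10) = -2)
1/g(k) = 1/(-2) = -1/2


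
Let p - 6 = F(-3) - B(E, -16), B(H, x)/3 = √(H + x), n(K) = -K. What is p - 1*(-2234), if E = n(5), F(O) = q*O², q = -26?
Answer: 2006 - 3*I*√21 ≈ 2006.0 - 13.748*I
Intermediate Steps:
F(O) = -26*O²
E = -5 (E = -1*5 = -5)
B(H, x) = 3*√(H + x)
p = -228 - 3*I*√21 (p = 6 + (-26*(-3)² - 3*√(-5 - 16)) = 6 + (-26*9 - 3*√(-21)) = 6 + (-234 - 3*I*√21) = -228 - 3*I*√21 ≈ -228.0 - 13.748*I)
p - 1*(-2234) = (-228 - 3*I*√21) - 1*(-2234) = (-228 - 3*I*√21) + 2234 = 2006 - 3*I*√21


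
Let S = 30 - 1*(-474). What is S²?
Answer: 254016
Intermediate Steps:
S = 504 (S = 30 + 474 = 504)
S² = 504² = 254016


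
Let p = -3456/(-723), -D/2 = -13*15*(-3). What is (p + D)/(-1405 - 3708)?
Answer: 280818/1232233 ≈ 0.22789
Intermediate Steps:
D = -1170 (D = -2*(-13*15)*(-3) = -(-390)*(-3) = -2*585 = -1170)
p = 1152/241 (p = -3456*(-1/723) = 1152/241 ≈ 4.7801)
(p + D)/(-1405 - 3708) = (1152/241 - 1170)/(-1405 - 3708) = -280818/241/(-5113) = -280818/241*(-1/5113) = 280818/1232233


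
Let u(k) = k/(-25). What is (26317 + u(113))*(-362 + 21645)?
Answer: 14000212796/25 ≈ 5.6001e+8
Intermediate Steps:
u(k) = -k/25 (u(k) = k*(-1/25) = -k/25)
(26317 + u(113))*(-362 + 21645) = (26317 - 1/25*113)*(-362 + 21645) = (26317 - 113/25)*21283 = (657812/25)*21283 = 14000212796/25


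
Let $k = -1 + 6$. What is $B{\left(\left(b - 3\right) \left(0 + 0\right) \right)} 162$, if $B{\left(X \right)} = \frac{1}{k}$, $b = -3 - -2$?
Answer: $\frac{162}{5} \approx 32.4$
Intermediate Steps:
$k = 5$
$b = -1$ ($b = -3 + 2 = -1$)
$B{\left(X \right)} = \frac{1}{5}$
$B{\left(\left(b - 3\right) \left(0 + 0\right) \right)} 162 = \frac{1}{5} \cdot 162 = \frac{162}{5}$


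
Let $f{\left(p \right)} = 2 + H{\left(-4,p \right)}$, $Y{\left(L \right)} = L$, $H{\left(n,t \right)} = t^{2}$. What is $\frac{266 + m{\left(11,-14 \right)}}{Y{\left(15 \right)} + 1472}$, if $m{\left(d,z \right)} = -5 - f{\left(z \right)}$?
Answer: $\frac{63}{1487} \approx 0.042367$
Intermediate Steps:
$f{\left(p \right)} = 2 + p^{2}$
$m{\left(d,z \right)} = -7 - z^{2}$ ($m{\left(d,z \right)} = -5 - \left(2 + z^{2}\right) = -7 - z^{2}$)
$\frac{266 + m{\left(11,-14 \right)}}{Y{\left(15 \right)} + 1472} = \frac{266 - 203}{15 + 1472} = \frac{266 - 203}{1487} = \frac{1}{1487} \cdot 63 = \frac{63}{1487}$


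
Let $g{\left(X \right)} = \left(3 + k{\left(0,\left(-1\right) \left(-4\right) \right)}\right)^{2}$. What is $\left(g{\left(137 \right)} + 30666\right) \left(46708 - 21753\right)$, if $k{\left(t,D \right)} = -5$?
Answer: $765369850$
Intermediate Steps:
$g{\left(X \right)} = 4$ ($g{\left(X \right)} = \left(3 - 5\right)^{2} = \left(-2\right)^{2} = 4$)
$\left(g{\left(137 \right)} + 30666\right) \left(46708 - 21753\right) = \left(4 + 30666\right) \left(46708 - 21753\right) = 30670 \cdot 24955 = 765369850$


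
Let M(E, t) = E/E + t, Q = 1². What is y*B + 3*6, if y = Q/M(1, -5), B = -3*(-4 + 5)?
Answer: 75/4 ≈ 18.750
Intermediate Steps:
B = -3 (B = -3*1 = -3)
Q = 1
M(E, t) = 1 + t
y = -¼ (y = 1/(1 - 5) = 1/(-4) = 1*(-¼) = -¼ ≈ -0.25000)
y*B + 3*6 = -¼*(-3) + 3*6 = ¾ + 18 = 75/4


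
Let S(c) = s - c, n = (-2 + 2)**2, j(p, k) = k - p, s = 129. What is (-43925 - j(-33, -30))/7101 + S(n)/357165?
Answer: -1743180899/281803185 ≈ -6.1858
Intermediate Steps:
n = 0 (n = 0**2 = 0)
S(c) = 129 - c
(-43925 - j(-33, -30))/7101 + S(n)/357165 = (-43925 - (-30 - 1*(-33)))/7101 + (129 - 1*0)/357165 = (-43925 - (-30 + 33))*(1/7101) + (129 + 0)*(1/357165) = (-43925 - 1*3)*(1/7101) + 129*(1/357165) = (-43925 - 3)*(1/7101) + 43/119055 = -43928*1/7101 + 43/119055 = -43928/7101 + 43/119055 = -1743180899/281803185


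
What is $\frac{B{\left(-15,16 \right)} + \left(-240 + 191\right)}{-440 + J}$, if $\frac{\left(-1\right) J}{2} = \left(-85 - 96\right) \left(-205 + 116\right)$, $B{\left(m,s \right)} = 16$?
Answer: $\frac{11}{10886} \approx 0.0010105$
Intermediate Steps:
$J = -32218$ ($J = - 2 \left(-85 - 96\right) \left(-205 + 116\right) = - 2 \left(\left(-181\right) \left(-89\right)\right) = \left(-2\right) 16109 = -32218$)
$\frac{B{\left(-15,16 \right)} + \left(-240 + 191\right)}{-440 + J} = \frac{16 + \left(-240 + 191\right)}{-440 - 32218} = \frac{16 - 49}{-32658} = \left(-33\right) \left(- \frac{1}{32658}\right) = \frac{11}{10886}$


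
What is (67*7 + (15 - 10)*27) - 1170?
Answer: -566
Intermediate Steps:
(67*7 + (15 - 10)*27) - 1170 = (469 + 5*27) - 1170 = (469 + 135) - 1170 = 604 - 1170 = -566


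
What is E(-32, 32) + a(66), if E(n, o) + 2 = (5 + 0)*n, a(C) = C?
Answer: -96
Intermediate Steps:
E(n, o) = -2 + 5*n (E(n, o) = -2 + (5 + 0)*n = -2 + 5*n)
E(-32, 32) + a(66) = (-2 + 5*(-32)) + 66 = (-2 - 160) + 66 = -162 + 66 = -96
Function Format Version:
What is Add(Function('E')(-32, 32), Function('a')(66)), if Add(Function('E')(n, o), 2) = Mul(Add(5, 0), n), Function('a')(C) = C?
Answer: -96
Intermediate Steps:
Function('E')(n, o) = Add(-2, Mul(5, n)) (Function('E')(n, o) = Add(-2, Mul(Add(5, 0), n)) = Add(-2, Mul(5, n)))
Add(Function('E')(-32, 32), Function('a')(66)) = Add(Add(-2, Mul(5, -32)), 66) = Add(Add(-2, -160), 66) = Add(-162, 66) = -96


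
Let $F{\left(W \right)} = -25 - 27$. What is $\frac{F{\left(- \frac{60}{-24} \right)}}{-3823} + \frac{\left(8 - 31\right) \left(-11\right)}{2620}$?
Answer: $\frac{1103459}{10016260} \approx 0.11017$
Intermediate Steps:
$F{\left(W \right)} = -52$
$\frac{F{\left(- \frac{60}{-24} \right)}}{-3823} + \frac{\left(8 - 31\right) \left(-11\right)}{2620} = - \frac{52}{-3823} + \frac{\left(8 - 31\right) \left(-11\right)}{2620} = \left(-52\right) \left(- \frac{1}{3823}\right) + \left(-23\right) \left(-11\right) \frac{1}{2620} = \frac{52}{3823} + 253 \cdot \frac{1}{2620} = \frac{52}{3823} + \frac{253}{2620} = \frac{1103459}{10016260}$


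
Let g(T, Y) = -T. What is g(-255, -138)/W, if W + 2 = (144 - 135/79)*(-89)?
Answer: -20145/1000607 ≈ -0.020133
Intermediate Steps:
W = -1000607/79 (W = -2 + (144 - 135/79)*(-89) = -2 + (11241/79)*(-89) = -2 - 1000449/79 = -1000607/79 ≈ -12666.)
g(-255, -138)/W = (-1*(-255))/(-1000607/79) = 255*(-79/1000607) = -20145/1000607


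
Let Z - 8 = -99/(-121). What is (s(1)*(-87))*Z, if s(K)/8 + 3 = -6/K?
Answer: 607608/11 ≈ 55237.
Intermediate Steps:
s(K) = -24 - 48/K (s(K) = -24 + 8*(-6/K) = -24 - 48/K)
Z = 97/11 (Z = 8 - 99/(-121) = 8 - 99*(-1/121) = 8 + 9/11 = 97/11 ≈ 8.8182)
(s(1)*(-87))*Z = ((-24 - 48/1)*(-87))*(97/11) = ((-24 - 48*1)*(-87))*(97/11) = ((-24 - 48)*(-87))*(97/11) = -72*(-87)*(97/11) = 6264*(97/11) = 607608/11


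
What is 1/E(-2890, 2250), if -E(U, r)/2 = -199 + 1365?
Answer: -1/2332 ≈ -0.00042882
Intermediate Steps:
E(U, r) = -2332 (E(U, r) = -2*(-199 + 1365) = -2*1166 = -2332)
1/E(-2890, 2250) = 1/(-2332) = -1/2332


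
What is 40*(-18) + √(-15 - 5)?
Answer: -720 + 2*I*√5 ≈ -720.0 + 4.4721*I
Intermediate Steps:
40*(-18) + √(-15 - 5) = -720 + √(-20) = -720 + 2*I*√5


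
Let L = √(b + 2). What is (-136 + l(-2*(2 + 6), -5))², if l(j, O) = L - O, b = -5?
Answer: (131 - I*√3)² ≈ 17158.0 - 453.8*I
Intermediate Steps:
L = I*√3 (L = √(-5 + 2) = √(-3) = I*√3 ≈ 1.732*I)
l(j, O) = -O + I*√3 (l(j, O) = I*√3 - O = -O + I*√3)
(-136 + l(-2*(2 + 6), -5))² = (-136 + (-1*(-5) + I*√3))² = (-136 + (5 + I*√3))² = (-131 + I*√3)²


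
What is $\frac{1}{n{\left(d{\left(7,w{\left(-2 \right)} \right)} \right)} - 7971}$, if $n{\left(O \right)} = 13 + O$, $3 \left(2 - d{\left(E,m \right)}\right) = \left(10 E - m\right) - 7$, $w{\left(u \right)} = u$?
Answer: $- \frac{3}{23933} \approx -0.00012535$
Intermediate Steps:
$d{\left(E,m \right)} = \frac{13}{3} - \frac{10 E}{3} + \frac{m}{3}$ ($d{\left(E,m \right)} = 2 - \frac{\left(10 E - m\right) - 7}{3} = 2 - \frac{\left(- m + 10 E\right) - 7}{3} = 2 - \frac{-7 - m + 10 E}{3} = 2 + \left(\frac{7}{3} - \frac{10 E}{3} + \frac{m}{3}\right) = \frac{13}{3} - \frac{10 E}{3} + \frac{m}{3}$)
$\frac{1}{n{\left(d{\left(7,w{\left(-2 \right)} \right)} \right)} - 7971} = \frac{1}{\left(13 + \left(\frac{13}{3} - \frac{70}{3} + \frac{1}{3} \left(-2\right)\right)\right) - 7971} = \frac{1}{\left(13 - \frac{59}{3}\right) - 7971} = \frac{1}{- \frac{20}{3} - 7971} = \frac{1}{- \frac{23933}{3}} = - \frac{3}{23933}$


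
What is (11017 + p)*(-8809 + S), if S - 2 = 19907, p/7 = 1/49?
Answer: 856032000/7 ≈ 1.2229e+8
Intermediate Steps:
p = ⅐ (p = 7/49 = 7*(1/49) = ⅐ ≈ 0.14286)
S = 19909 (S = 2 + 19907 = 19909)
(11017 + p)*(-8809 + S) = (11017 + ⅐)*(-8809 + 19909) = (77120/7)*11100 = 856032000/7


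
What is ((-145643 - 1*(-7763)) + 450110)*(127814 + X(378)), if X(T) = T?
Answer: 40025388160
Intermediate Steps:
((-145643 - 1*(-7763)) + 450110)*(127814 + X(378)) = ((-145643 - 1*(-7763)) + 450110)*(127814 + 378) = ((-145643 + 7763) + 450110)*128192 = (-137880 + 450110)*128192 = 312230*128192 = 40025388160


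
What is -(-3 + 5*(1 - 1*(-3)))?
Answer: -17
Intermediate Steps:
-(-3 + 5*(1 - 1*(-3))) = -(-3 + 5*(1 + 3)) = -(-3 + 5*4) = -(-3 + 20) = -1*17 = -17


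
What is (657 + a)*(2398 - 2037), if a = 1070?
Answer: 623447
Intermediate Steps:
(657 + a)*(2398 - 2037) = (657 + 1070)*(2398 - 2037) = 1727*361 = 623447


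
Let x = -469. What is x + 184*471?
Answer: 86195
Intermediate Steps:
x + 184*471 = -469 + 184*471 = -469 + 86664 = 86195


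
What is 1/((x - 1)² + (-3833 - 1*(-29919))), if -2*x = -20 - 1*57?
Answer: 4/109969 ≈ 3.6374e-5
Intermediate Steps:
x = 77/2 (x = -(-20 - 1*57)/2 = -(-20 - 57)/2 = -½*(-77) = 77/2 ≈ 38.500)
1/((x - 1)² + (-3833 - 1*(-29919))) = 1/((77/2 - 1)² + (-3833 - 1*(-29919))) = 1/((75/2)² + (-3833 + 29919)) = 1/(5625/4 + 26086) = 1/(109969/4) = 4/109969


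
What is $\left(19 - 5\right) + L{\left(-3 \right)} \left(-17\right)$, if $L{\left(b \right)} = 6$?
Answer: $-88$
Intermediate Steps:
$\left(19 - 5\right) + L{\left(-3 \right)} \left(-17\right) = \left(19 - 5\right) + 6 \left(-17\right) = 14 - 102 = -88$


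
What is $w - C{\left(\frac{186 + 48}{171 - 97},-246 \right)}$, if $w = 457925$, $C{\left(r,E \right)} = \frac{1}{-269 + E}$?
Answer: $\frac{235831376}{515} \approx 4.5793 \cdot 10^{5}$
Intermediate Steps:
$w - C{\left(\frac{186 + 48}{171 - 97},-246 \right)} = 457925 - \frac{1}{-269 - 246} = 457925 - \frac{1}{-515} = 457925 - - \frac{1}{515} = 457925 + \frac{1}{515} = \frac{235831376}{515}$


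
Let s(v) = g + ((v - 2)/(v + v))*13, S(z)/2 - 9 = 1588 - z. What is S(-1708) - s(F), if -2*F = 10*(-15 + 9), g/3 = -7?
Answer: 99374/15 ≈ 6624.9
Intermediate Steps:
g = -21 (g = 3*(-7) = -21)
F = 30 (F = -5*(-15 + 9) = -5*(-6) = -1/2*(-60) = 30)
S(z) = 3194 - 2*z (S(z) = 18 + 2*(1588 - z) = 18 + (3176 - 2*z) = 3194 - 2*z)
s(v) = -21 + 13*(-2 + v)/(2*v) (s(v) = -21 + ((v - 2)/(v + v))*13 = -21 + ((-2 + v)/((2*v)))*13 = -21 + ((-2 + v)*(1/(2*v)))*13 = -21 + ((-2 + v)/(2*v))*13 = -21 + 13*(-2 + v)/(2*v))
S(-1708) - s(F) = (3194 - 2*(-1708)) - (-29/2 - 13/30) = (3194 + 3416) - (-29/2 - 13*1/30) = 6610 - (-29/2 - 13/30) = 6610 - 1*(-224/15) = 6610 + 224/15 = 99374/15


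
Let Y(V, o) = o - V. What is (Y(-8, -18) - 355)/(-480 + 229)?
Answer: 365/251 ≈ 1.4542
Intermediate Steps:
(Y(-8, -18) - 355)/(-480 + 229) = ((-18 - 1*(-8)) - 355)/(-480 + 229) = ((-18 + 8) - 355)/(-251) = (-10 - 355)*(-1/251) = -365*(-1/251) = 365/251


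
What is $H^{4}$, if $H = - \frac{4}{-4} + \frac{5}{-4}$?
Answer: $\frac{1}{256} \approx 0.0039063$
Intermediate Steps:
$H = - \frac{1}{4}$ ($H = \left(-4\right) \left(- \frac{1}{4}\right) + 5 \left(- \frac{1}{4}\right) = 1 - \frac{5}{4} = - \frac{1}{4} \approx -0.25$)
$H^{4} = \left(- \frac{1}{4}\right)^{4} = \frac{1}{256}$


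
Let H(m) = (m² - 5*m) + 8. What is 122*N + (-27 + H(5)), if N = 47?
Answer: 5715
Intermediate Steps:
H(m) = 8 + m² - 5*m
122*N + (-27 + H(5)) = 122*47 + (-27 + (8 + 5² - 5*5)) = 5734 + (-27 + (8 + 25 - 25)) = 5734 + (-27 + 8) = 5734 - 19 = 5715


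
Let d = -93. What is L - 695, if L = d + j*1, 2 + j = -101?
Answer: -891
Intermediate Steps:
j = -103 (j = -2 - 101 = -103)
L = -196 (L = -93 - 103*1 = -93 - 103 = -196)
L - 695 = -196 - 695 = -891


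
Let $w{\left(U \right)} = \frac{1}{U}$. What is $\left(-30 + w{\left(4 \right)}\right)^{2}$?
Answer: $\frac{14161}{16} \approx 885.06$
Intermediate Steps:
$\left(-30 + w{\left(4 \right)}\right)^{2} = \left(-30 + \frac{1}{4}\right)^{2} = \left(- \frac{119}{4}\right)^{2} = \frac{14161}{16}$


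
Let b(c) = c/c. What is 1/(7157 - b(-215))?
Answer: 1/7156 ≈ 0.00013974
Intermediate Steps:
b(c) = 1
1/(7157 - b(-215)) = 1/(7157 - 1*1) = 1/(7157 - 1) = 1/7156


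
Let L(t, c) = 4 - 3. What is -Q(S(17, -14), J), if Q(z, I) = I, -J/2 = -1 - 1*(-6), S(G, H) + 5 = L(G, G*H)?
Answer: 10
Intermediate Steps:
L(t, c) = 1
S(G, H) = -4 (S(G, H) = -5 + 1 = -4)
J = -10 (J = -2*(-1 - 1*(-6)) = -2*(-1 + 6) = -2*5 = -10)
-Q(S(17, -14), J) = -1*(-10) = 10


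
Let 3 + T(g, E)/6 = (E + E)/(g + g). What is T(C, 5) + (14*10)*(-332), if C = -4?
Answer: -93011/2 ≈ -46506.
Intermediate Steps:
T(g, E) = -18 + 6*E/g (T(g, E) = -18 + 6*((E + E)/(g + g)) = -18 + 6*((2*E)/((2*g))) = -18 + 6*((2*E)*(1/(2*g))) = -18 + 6*(E/g) = -18 + 6*E/g)
T(C, 5) + (14*10)*(-332) = (-18 + 6*5/(-4)) + (14*10)*(-332) = (-18 + 6*5*(-1/4)) + 140*(-332) = (-18 - 15/2) - 46480 = -51/2 - 46480 = -93011/2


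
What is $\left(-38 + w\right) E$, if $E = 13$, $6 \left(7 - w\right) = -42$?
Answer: $-312$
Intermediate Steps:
$w = 14$ ($w = 7 - -7 = 7 + 7 = 14$)
$\left(-38 + w\right) E = \left(-38 + 14\right) 13 = \left(-24\right) 13 = -312$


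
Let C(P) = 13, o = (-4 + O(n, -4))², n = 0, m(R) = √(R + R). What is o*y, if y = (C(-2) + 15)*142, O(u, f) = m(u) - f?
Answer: 0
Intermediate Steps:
m(R) = √2*√R (m(R) = √(2*R) = √2*√R)
O(u, f) = -f + √2*√u (O(u, f) = √2*√u - f = -f + √2*√u)
o = 0 (o = (-4 + (-1*(-4) + √2*√0))² = (-4 + (4 + √2*0))² = (-4 + (4 + 0))² = (-4 + 4)² = 0² = 0)
y = 3976 (y = (13 + 15)*142 = 28*142 = 3976)
o*y = 0*3976 = 0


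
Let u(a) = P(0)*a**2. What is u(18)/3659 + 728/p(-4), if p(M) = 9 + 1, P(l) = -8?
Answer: 1318916/18295 ≈ 72.092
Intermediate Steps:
u(a) = -8*a**2
p(M) = 10
u(18)/3659 + 728/p(-4) = -8*18**2/3659 + 728/10 = -8*324*(1/3659) + 728*(1/10) = -2592*1/3659 + 364/5 = -2592/3659 + 364/5 = 1318916/18295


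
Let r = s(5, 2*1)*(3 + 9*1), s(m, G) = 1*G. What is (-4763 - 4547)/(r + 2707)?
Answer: -9310/2731 ≈ -3.4090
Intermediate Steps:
s(m, G) = G
r = 24 (r = (2*1)*(3 + 9*1) = 2*(3 + 9) = 2*12 = 24)
(-4763 - 4547)/(r + 2707) = (-4763 - 4547)/(24 + 2707) = -9310/2731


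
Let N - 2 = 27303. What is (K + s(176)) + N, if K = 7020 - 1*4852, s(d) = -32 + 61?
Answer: 29502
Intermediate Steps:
N = 27305 (N = 2 + 27303 = 27305)
s(d) = 29
K = 2168 (K = 7020 - 4852 = 2168)
(K + s(176)) + N = (2168 + 29) + 27305 = 2197 + 27305 = 29502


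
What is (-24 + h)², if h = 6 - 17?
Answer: 1225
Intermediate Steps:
h = -11
(-24 + h)² = (-24 - 11)² = (-35)² = 1225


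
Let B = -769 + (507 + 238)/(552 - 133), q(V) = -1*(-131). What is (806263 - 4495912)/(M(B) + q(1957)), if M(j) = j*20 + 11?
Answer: 171773659/707758 ≈ 242.70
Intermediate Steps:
q(V) = 131
B = -321466/419 (B = -769 + 745/419 = -321466/419 ≈ -767.22)
M(j) = 11 + 20*j (M(j) = 20*j + 11 = 11 + 20*j)
(806263 - 4495912)/(M(B) + q(1957)) = (806263 - 4495912)/((11 + 20*(-321466/419)) + 131) = -3689649/((11 - 6429320/419) + 131) = -3689649/(-6424711/419 + 131) = -3689649/(-6369822/419) = -3689649*(-419/6369822) = 171773659/707758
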